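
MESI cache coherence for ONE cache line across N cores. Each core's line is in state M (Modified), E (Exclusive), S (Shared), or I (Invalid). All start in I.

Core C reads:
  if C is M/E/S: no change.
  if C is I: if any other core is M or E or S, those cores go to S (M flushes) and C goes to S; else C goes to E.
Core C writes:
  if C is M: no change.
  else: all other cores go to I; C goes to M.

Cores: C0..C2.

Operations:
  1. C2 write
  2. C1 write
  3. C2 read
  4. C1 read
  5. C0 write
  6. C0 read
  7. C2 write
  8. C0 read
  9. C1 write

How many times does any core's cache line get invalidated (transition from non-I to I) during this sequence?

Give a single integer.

Answer: 6

Derivation:
Op 1: C2 write [C2 write: invalidate none -> C2=M] -> [I,I,M] (invalidations this op: 0; running total: 0)
Op 2: C1 write [C1 write: invalidate ['C2=M'] -> C1=M] -> [I,M,I] (invalidations this op: 1; running total: 1)
Op 3: C2 read [C2 read from I: others=['C1=M'] -> C2=S, others downsized to S] -> [I,S,S] (invalidations this op: 0; running total: 1)
Op 4: C1 read [C1 read: already in S, no change] -> [I,S,S] (invalidations this op: 0; running total: 1)
Op 5: C0 write [C0 write: invalidate ['C1=S', 'C2=S'] -> C0=M] -> [M,I,I] (invalidations this op: 2; running total: 3)
Op 6: C0 read [C0 read: already in M, no change] -> [M,I,I] (invalidations this op: 0; running total: 3)
Op 7: C2 write [C2 write: invalidate ['C0=M'] -> C2=M] -> [I,I,M] (invalidations this op: 1; running total: 4)
Op 8: C0 read [C0 read from I: others=['C2=M'] -> C0=S, others downsized to S] -> [S,I,S] (invalidations this op: 0; running total: 4)
Op 9: C1 write [C1 write: invalidate ['C0=S', 'C2=S'] -> C1=M] -> [I,M,I] (invalidations this op: 2; running total: 6)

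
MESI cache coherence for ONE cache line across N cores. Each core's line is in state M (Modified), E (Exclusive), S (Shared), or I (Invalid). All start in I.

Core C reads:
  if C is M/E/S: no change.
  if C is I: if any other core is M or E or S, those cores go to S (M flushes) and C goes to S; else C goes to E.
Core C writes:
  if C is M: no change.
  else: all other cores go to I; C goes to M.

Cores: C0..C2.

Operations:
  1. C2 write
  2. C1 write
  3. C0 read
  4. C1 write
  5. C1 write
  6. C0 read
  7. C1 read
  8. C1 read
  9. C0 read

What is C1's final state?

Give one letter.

Op 1: C2 write [C2 write: invalidate none -> C2=M] -> [I,I,M]
Op 2: C1 write [C1 write: invalidate ['C2=M'] -> C1=M] -> [I,M,I]
Op 3: C0 read [C0 read from I: others=['C1=M'] -> C0=S, others downsized to S] -> [S,S,I]
Op 4: C1 write [C1 write: invalidate ['C0=S'] -> C1=M] -> [I,M,I]
Op 5: C1 write [C1 write: already M (modified), no change] -> [I,M,I]
Op 6: C0 read [C0 read from I: others=['C1=M'] -> C0=S, others downsized to S] -> [S,S,I]
Op 7: C1 read [C1 read: already in S, no change] -> [S,S,I]
Op 8: C1 read [C1 read: already in S, no change] -> [S,S,I]
Op 9: C0 read [C0 read: already in S, no change] -> [S,S,I]

Answer: S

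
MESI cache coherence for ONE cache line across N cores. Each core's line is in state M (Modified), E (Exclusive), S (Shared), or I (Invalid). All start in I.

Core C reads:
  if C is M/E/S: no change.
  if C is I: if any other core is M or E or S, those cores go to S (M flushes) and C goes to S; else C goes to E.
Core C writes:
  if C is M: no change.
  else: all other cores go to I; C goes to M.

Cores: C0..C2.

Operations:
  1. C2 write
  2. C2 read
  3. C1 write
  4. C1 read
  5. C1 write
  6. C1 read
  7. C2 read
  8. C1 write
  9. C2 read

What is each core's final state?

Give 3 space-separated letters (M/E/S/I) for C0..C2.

Op 1: C2 write [C2 write: invalidate none -> C2=M] -> [I,I,M]
Op 2: C2 read [C2 read: already in M, no change] -> [I,I,M]
Op 3: C1 write [C1 write: invalidate ['C2=M'] -> C1=M] -> [I,M,I]
Op 4: C1 read [C1 read: already in M, no change] -> [I,M,I]
Op 5: C1 write [C1 write: already M (modified), no change] -> [I,M,I]
Op 6: C1 read [C1 read: already in M, no change] -> [I,M,I]
Op 7: C2 read [C2 read from I: others=['C1=M'] -> C2=S, others downsized to S] -> [I,S,S]
Op 8: C1 write [C1 write: invalidate ['C2=S'] -> C1=M] -> [I,M,I]
Op 9: C2 read [C2 read from I: others=['C1=M'] -> C2=S, others downsized to S] -> [I,S,S]

Answer: I S S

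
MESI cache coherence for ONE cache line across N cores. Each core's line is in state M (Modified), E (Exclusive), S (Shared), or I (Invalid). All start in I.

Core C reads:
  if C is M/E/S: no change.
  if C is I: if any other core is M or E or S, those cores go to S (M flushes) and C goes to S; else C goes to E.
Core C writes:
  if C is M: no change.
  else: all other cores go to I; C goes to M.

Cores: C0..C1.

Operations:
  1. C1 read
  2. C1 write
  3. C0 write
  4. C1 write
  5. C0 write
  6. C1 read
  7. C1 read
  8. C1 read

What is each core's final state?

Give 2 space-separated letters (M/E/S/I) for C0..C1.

Op 1: C1 read [C1 read from I: no other sharers -> C1=E (exclusive)] -> [I,E]
Op 2: C1 write [C1 write: invalidate none -> C1=M] -> [I,M]
Op 3: C0 write [C0 write: invalidate ['C1=M'] -> C0=M] -> [M,I]
Op 4: C1 write [C1 write: invalidate ['C0=M'] -> C1=M] -> [I,M]
Op 5: C0 write [C0 write: invalidate ['C1=M'] -> C0=M] -> [M,I]
Op 6: C1 read [C1 read from I: others=['C0=M'] -> C1=S, others downsized to S] -> [S,S]
Op 7: C1 read [C1 read: already in S, no change] -> [S,S]
Op 8: C1 read [C1 read: already in S, no change] -> [S,S]

Answer: S S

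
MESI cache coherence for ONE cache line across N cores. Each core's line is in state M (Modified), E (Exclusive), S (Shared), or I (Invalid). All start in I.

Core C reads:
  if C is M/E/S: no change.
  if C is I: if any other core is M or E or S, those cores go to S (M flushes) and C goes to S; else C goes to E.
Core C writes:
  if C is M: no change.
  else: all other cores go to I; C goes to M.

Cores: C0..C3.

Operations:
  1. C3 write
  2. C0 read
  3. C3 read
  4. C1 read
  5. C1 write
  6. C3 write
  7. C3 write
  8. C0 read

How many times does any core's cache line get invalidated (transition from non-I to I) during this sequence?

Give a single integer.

Op 1: C3 write [C3 write: invalidate none -> C3=M] -> [I,I,I,M] (invalidations this op: 0; running total: 0)
Op 2: C0 read [C0 read from I: others=['C3=M'] -> C0=S, others downsized to S] -> [S,I,I,S] (invalidations this op: 0; running total: 0)
Op 3: C3 read [C3 read: already in S, no change] -> [S,I,I,S] (invalidations this op: 0; running total: 0)
Op 4: C1 read [C1 read from I: others=['C0=S', 'C3=S'] -> C1=S, others downsized to S] -> [S,S,I,S] (invalidations this op: 0; running total: 0)
Op 5: C1 write [C1 write: invalidate ['C0=S', 'C3=S'] -> C1=M] -> [I,M,I,I] (invalidations this op: 2; running total: 2)
Op 6: C3 write [C3 write: invalidate ['C1=M'] -> C3=M] -> [I,I,I,M] (invalidations this op: 1; running total: 3)
Op 7: C3 write [C3 write: already M (modified), no change] -> [I,I,I,M] (invalidations this op: 0; running total: 3)
Op 8: C0 read [C0 read from I: others=['C3=M'] -> C0=S, others downsized to S] -> [S,I,I,S] (invalidations this op: 0; running total: 3)

Answer: 3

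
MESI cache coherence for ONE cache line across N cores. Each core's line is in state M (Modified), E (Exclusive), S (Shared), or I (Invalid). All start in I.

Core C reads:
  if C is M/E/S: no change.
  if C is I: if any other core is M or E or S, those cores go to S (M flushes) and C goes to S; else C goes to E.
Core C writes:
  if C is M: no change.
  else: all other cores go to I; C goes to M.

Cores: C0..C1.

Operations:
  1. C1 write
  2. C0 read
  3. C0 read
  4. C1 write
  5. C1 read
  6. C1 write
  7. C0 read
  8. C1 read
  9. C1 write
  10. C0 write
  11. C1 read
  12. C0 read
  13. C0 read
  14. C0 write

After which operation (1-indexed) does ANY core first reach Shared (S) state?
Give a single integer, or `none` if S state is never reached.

Op 1: C1 write [C1 write: invalidate none -> C1=M] -> [I,M]
Op 2: C0 read [C0 read from I: others=['C1=M'] -> C0=S, others downsized to S] -> [S,S]
  -> First S state at op 2; remaining ops need not be traced.

Answer: 2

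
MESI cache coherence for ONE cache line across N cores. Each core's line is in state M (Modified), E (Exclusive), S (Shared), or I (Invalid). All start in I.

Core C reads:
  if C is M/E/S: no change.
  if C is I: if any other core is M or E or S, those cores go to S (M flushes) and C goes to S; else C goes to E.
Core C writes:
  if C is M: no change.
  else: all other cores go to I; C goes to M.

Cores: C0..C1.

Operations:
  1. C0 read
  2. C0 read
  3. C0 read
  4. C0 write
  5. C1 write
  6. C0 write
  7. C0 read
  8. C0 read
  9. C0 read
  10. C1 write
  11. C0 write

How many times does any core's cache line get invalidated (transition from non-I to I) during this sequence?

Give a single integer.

Op 1: C0 read [C0 read from I: no other sharers -> C0=E (exclusive)] -> [E,I] (invalidations this op: 0; running total: 0)
Op 2: C0 read [C0 read: already in E, no change] -> [E,I] (invalidations this op: 0; running total: 0)
Op 3: C0 read [C0 read: already in E, no change] -> [E,I] (invalidations this op: 0; running total: 0)
Op 4: C0 write [C0 write: invalidate none -> C0=M] -> [M,I] (invalidations this op: 0; running total: 0)
Op 5: C1 write [C1 write: invalidate ['C0=M'] -> C1=M] -> [I,M] (invalidations this op: 1; running total: 1)
Op 6: C0 write [C0 write: invalidate ['C1=M'] -> C0=M] -> [M,I] (invalidations this op: 1; running total: 2)
Op 7: C0 read [C0 read: already in M, no change] -> [M,I] (invalidations this op: 0; running total: 2)
Op 8: C0 read [C0 read: already in M, no change] -> [M,I] (invalidations this op: 0; running total: 2)
Op 9: C0 read [C0 read: already in M, no change] -> [M,I] (invalidations this op: 0; running total: 2)
Op 10: C1 write [C1 write: invalidate ['C0=M'] -> C1=M] -> [I,M] (invalidations this op: 1; running total: 3)
Op 11: C0 write [C0 write: invalidate ['C1=M'] -> C0=M] -> [M,I] (invalidations this op: 1; running total: 4)

Answer: 4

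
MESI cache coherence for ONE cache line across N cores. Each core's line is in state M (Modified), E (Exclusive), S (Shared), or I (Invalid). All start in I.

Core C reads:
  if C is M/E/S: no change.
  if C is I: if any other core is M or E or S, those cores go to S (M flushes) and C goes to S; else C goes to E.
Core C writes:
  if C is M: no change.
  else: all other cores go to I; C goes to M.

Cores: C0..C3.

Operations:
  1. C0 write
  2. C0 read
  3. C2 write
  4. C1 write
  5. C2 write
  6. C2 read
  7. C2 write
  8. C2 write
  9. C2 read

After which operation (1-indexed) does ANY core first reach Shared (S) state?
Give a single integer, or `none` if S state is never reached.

Answer: none

Derivation:
Op 1: C0 write [C0 write: invalidate none -> C0=M] -> [M,I,I,I]
Op 2: C0 read [C0 read: already in M, no change] -> [M,I,I,I]
Op 3: C2 write [C2 write: invalidate ['C0=M'] -> C2=M] -> [I,I,M,I]
Op 4: C1 write [C1 write: invalidate ['C2=M'] -> C1=M] -> [I,M,I,I]
Op 5: C2 write [C2 write: invalidate ['C1=M'] -> C2=M] -> [I,I,M,I]
Op 6: C2 read [C2 read: already in M, no change] -> [I,I,M,I]
Op 7: C2 write [C2 write: already M (modified), no change] -> [I,I,M,I]
Op 8: C2 write [C2 write: already M (modified), no change] -> [I,I,M,I]
Op 9: C2 read [C2 read: already in M, no change] -> [I,I,M,I]
S state never reached in this sequence.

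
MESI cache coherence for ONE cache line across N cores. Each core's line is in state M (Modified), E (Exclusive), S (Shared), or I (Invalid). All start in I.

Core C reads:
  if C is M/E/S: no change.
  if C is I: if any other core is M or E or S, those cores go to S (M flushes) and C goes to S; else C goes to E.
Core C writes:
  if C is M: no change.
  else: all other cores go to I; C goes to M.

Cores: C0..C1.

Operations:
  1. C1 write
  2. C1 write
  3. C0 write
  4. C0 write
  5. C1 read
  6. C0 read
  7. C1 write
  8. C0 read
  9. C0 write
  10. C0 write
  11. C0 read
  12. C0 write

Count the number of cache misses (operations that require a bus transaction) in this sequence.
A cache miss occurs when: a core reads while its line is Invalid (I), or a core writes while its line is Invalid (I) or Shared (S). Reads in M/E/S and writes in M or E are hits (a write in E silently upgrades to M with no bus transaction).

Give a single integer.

Answer: 6

Derivation:
Op 1: C1 write [C1 write: invalidate none -> C1=M] -> [I,M] [MISS #1: write from I]
Op 2: C1 write [C1 write: already M (modified), no change] -> [I,M] [hit: write from M]
Op 3: C0 write [C0 write: invalidate ['C1=M'] -> C0=M] -> [M,I] [MISS #2: write from I]
Op 4: C0 write [C0 write: already M (modified), no change] -> [M,I] [hit: write from M]
Op 5: C1 read [C1 read from I: others=['C0=M'] -> C1=S, others downsized to S] -> [S,S] [MISS #3: read from I]
Op 6: C0 read [C0 read: already in S, no change] -> [S,S] [hit: read from S]
Op 7: C1 write [C1 write: invalidate ['C0=S'] -> C1=M] -> [I,M] [MISS #4: write from S]
Op 8: C0 read [C0 read from I: others=['C1=M'] -> C0=S, others downsized to S] -> [S,S] [MISS #5: read from I]
Op 9: C0 write [C0 write: invalidate ['C1=S'] -> C0=M] -> [M,I] [MISS #6: write from S]
Op 10: C0 write [C0 write: already M (modified), no change] -> [M,I] [hit: write from M]
Op 11: C0 read [C0 read: already in M, no change] -> [M,I] [hit: read from M]
Op 12: C0 write [C0 write: already M (modified), no change] -> [M,I] [hit: write from M]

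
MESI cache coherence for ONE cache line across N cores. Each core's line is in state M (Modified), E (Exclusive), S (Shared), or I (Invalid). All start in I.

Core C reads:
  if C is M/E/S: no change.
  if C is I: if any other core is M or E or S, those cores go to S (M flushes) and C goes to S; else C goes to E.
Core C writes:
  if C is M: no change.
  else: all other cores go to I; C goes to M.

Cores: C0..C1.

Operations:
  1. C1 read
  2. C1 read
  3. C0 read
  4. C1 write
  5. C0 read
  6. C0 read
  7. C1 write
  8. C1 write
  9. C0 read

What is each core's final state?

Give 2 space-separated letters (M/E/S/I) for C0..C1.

Answer: S S

Derivation:
Op 1: C1 read [C1 read from I: no other sharers -> C1=E (exclusive)] -> [I,E]
Op 2: C1 read [C1 read: already in E, no change] -> [I,E]
Op 3: C0 read [C0 read from I: others=['C1=E'] -> C0=S, others downsized to S] -> [S,S]
Op 4: C1 write [C1 write: invalidate ['C0=S'] -> C1=M] -> [I,M]
Op 5: C0 read [C0 read from I: others=['C1=M'] -> C0=S, others downsized to S] -> [S,S]
Op 6: C0 read [C0 read: already in S, no change] -> [S,S]
Op 7: C1 write [C1 write: invalidate ['C0=S'] -> C1=M] -> [I,M]
Op 8: C1 write [C1 write: already M (modified), no change] -> [I,M]
Op 9: C0 read [C0 read from I: others=['C1=M'] -> C0=S, others downsized to S] -> [S,S]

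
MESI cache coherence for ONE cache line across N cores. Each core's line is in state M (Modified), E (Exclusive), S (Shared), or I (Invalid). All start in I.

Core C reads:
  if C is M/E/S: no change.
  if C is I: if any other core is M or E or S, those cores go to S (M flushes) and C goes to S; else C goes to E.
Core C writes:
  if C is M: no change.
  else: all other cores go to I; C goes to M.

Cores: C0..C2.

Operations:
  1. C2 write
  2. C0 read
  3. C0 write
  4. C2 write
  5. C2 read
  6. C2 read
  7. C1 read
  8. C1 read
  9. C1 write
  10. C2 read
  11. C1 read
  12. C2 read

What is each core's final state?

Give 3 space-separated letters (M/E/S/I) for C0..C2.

Op 1: C2 write [C2 write: invalidate none -> C2=M] -> [I,I,M]
Op 2: C0 read [C0 read from I: others=['C2=M'] -> C0=S, others downsized to S] -> [S,I,S]
Op 3: C0 write [C0 write: invalidate ['C2=S'] -> C0=M] -> [M,I,I]
Op 4: C2 write [C2 write: invalidate ['C0=M'] -> C2=M] -> [I,I,M]
Op 5: C2 read [C2 read: already in M, no change] -> [I,I,M]
Op 6: C2 read [C2 read: already in M, no change] -> [I,I,M]
Op 7: C1 read [C1 read from I: others=['C2=M'] -> C1=S, others downsized to S] -> [I,S,S]
Op 8: C1 read [C1 read: already in S, no change] -> [I,S,S]
Op 9: C1 write [C1 write: invalidate ['C2=S'] -> C1=M] -> [I,M,I]
Op 10: C2 read [C2 read from I: others=['C1=M'] -> C2=S, others downsized to S] -> [I,S,S]
Op 11: C1 read [C1 read: already in S, no change] -> [I,S,S]
Op 12: C2 read [C2 read: already in S, no change] -> [I,S,S]

Answer: I S S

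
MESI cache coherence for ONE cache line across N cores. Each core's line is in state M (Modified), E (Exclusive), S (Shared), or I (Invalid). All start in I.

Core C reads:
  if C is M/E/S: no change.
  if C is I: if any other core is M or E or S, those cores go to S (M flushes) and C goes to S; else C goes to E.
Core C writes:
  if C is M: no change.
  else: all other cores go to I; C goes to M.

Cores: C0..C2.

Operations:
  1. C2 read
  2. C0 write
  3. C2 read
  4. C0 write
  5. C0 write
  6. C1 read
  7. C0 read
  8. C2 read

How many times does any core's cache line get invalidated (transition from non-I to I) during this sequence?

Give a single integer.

Op 1: C2 read [C2 read from I: no other sharers -> C2=E (exclusive)] -> [I,I,E] (invalidations this op: 0; running total: 0)
Op 2: C0 write [C0 write: invalidate ['C2=E'] -> C0=M] -> [M,I,I] (invalidations this op: 1; running total: 1)
Op 3: C2 read [C2 read from I: others=['C0=M'] -> C2=S, others downsized to S] -> [S,I,S] (invalidations this op: 0; running total: 1)
Op 4: C0 write [C0 write: invalidate ['C2=S'] -> C0=M] -> [M,I,I] (invalidations this op: 1; running total: 2)
Op 5: C0 write [C0 write: already M (modified), no change] -> [M,I,I] (invalidations this op: 0; running total: 2)
Op 6: C1 read [C1 read from I: others=['C0=M'] -> C1=S, others downsized to S] -> [S,S,I] (invalidations this op: 0; running total: 2)
Op 7: C0 read [C0 read: already in S, no change] -> [S,S,I] (invalidations this op: 0; running total: 2)
Op 8: C2 read [C2 read from I: others=['C0=S', 'C1=S'] -> C2=S, others downsized to S] -> [S,S,S] (invalidations this op: 0; running total: 2)

Answer: 2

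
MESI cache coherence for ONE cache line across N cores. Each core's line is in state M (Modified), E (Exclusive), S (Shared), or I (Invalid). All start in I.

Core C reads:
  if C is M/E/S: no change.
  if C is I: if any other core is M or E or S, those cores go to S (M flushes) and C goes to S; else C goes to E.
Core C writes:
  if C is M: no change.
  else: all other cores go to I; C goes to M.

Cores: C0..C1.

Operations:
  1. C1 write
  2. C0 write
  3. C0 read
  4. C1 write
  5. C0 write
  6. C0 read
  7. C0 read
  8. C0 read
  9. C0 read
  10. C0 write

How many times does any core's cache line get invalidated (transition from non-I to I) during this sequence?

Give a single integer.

Answer: 3

Derivation:
Op 1: C1 write [C1 write: invalidate none -> C1=M] -> [I,M] (invalidations this op: 0; running total: 0)
Op 2: C0 write [C0 write: invalidate ['C1=M'] -> C0=M] -> [M,I] (invalidations this op: 1; running total: 1)
Op 3: C0 read [C0 read: already in M, no change] -> [M,I] (invalidations this op: 0; running total: 1)
Op 4: C1 write [C1 write: invalidate ['C0=M'] -> C1=M] -> [I,M] (invalidations this op: 1; running total: 2)
Op 5: C0 write [C0 write: invalidate ['C1=M'] -> C0=M] -> [M,I] (invalidations this op: 1; running total: 3)
Op 6: C0 read [C0 read: already in M, no change] -> [M,I] (invalidations this op: 0; running total: 3)
Op 7: C0 read [C0 read: already in M, no change] -> [M,I] (invalidations this op: 0; running total: 3)
Op 8: C0 read [C0 read: already in M, no change] -> [M,I] (invalidations this op: 0; running total: 3)
Op 9: C0 read [C0 read: already in M, no change] -> [M,I] (invalidations this op: 0; running total: 3)
Op 10: C0 write [C0 write: already M (modified), no change] -> [M,I] (invalidations this op: 0; running total: 3)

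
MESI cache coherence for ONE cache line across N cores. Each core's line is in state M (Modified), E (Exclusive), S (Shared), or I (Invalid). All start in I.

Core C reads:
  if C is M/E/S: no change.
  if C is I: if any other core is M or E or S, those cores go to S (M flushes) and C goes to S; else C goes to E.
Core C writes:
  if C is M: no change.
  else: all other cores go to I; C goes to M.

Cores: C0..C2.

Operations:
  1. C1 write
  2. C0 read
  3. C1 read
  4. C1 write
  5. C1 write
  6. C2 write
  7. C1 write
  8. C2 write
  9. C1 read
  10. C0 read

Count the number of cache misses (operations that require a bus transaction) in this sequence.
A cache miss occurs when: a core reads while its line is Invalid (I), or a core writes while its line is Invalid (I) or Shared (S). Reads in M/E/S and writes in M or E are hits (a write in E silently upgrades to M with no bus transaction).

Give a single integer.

Op 1: C1 write [C1 write: invalidate none -> C1=M] -> [I,M,I] [MISS #1: write from I]
Op 2: C0 read [C0 read from I: others=['C1=M'] -> C0=S, others downsized to S] -> [S,S,I] [MISS #2: read from I]
Op 3: C1 read [C1 read: already in S, no change] -> [S,S,I] [hit: read from S]
Op 4: C1 write [C1 write: invalidate ['C0=S'] -> C1=M] -> [I,M,I] [MISS #3: write from S]
Op 5: C1 write [C1 write: already M (modified), no change] -> [I,M,I] [hit: write from M]
Op 6: C2 write [C2 write: invalidate ['C1=M'] -> C2=M] -> [I,I,M] [MISS #4: write from I]
Op 7: C1 write [C1 write: invalidate ['C2=M'] -> C1=M] -> [I,M,I] [MISS #5: write from I]
Op 8: C2 write [C2 write: invalidate ['C1=M'] -> C2=M] -> [I,I,M] [MISS #6: write from I]
Op 9: C1 read [C1 read from I: others=['C2=M'] -> C1=S, others downsized to S] -> [I,S,S] [MISS #7: read from I]
Op 10: C0 read [C0 read from I: others=['C1=S', 'C2=S'] -> C0=S, others downsized to S] -> [S,S,S] [MISS #8: read from I]

Answer: 8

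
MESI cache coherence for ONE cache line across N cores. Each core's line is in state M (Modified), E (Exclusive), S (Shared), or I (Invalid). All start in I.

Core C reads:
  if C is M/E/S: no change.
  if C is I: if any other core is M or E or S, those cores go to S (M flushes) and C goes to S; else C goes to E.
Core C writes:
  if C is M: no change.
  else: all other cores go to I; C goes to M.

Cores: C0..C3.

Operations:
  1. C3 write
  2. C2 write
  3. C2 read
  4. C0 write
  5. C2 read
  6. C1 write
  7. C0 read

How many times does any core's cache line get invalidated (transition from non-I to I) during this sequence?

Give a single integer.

Op 1: C3 write [C3 write: invalidate none -> C3=M] -> [I,I,I,M] (invalidations this op: 0; running total: 0)
Op 2: C2 write [C2 write: invalidate ['C3=M'] -> C2=M] -> [I,I,M,I] (invalidations this op: 1; running total: 1)
Op 3: C2 read [C2 read: already in M, no change] -> [I,I,M,I] (invalidations this op: 0; running total: 1)
Op 4: C0 write [C0 write: invalidate ['C2=M'] -> C0=M] -> [M,I,I,I] (invalidations this op: 1; running total: 2)
Op 5: C2 read [C2 read from I: others=['C0=M'] -> C2=S, others downsized to S] -> [S,I,S,I] (invalidations this op: 0; running total: 2)
Op 6: C1 write [C1 write: invalidate ['C0=S', 'C2=S'] -> C1=M] -> [I,M,I,I] (invalidations this op: 2; running total: 4)
Op 7: C0 read [C0 read from I: others=['C1=M'] -> C0=S, others downsized to S] -> [S,S,I,I] (invalidations this op: 0; running total: 4)

Answer: 4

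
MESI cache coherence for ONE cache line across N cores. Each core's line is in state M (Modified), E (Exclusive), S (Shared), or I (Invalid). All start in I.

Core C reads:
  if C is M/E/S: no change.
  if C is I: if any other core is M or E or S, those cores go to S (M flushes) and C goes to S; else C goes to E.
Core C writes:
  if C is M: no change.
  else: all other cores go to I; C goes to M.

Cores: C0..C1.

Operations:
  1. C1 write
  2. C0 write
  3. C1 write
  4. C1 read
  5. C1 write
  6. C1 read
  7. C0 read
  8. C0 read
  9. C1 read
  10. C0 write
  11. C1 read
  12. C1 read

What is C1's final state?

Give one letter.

Op 1: C1 write [C1 write: invalidate none -> C1=M] -> [I,M]
Op 2: C0 write [C0 write: invalidate ['C1=M'] -> C0=M] -> [M,I]
Op 3: C1 write [C1 write: invalidate ['C0=M'] -> C1=M] -> [I,M]
Op 4: C1 read [C1 read: already in M, no change] -> [I,M]
Op 5: C1 write [C1 write: already M (modified), no change] -> [I,M]
Op 6: C1 read [C1 read: already in M, no change] -> [I,M]
Op 7: C0 read [C0 read from I: others=['C1=M'] -> C0=S, others downsized to S] -> [S,S]
Op 8: C0 read [C0 read: already in S, no change] -> [S,S]
Op 9: C1 read [C1 read: already in S, no change] -> [S,S]
Op 10: C0 write [C0 write: invalidate ['C1=S'] -> C0=M] -> [M,I]
Op 11: C1 read [C1 read from I: others=['C0=M'] -> C1=S, others downsized to S] -> [S,S]
Op 12: C1 read [C1 read: already in S, no change] -> [S,S]

Answer: S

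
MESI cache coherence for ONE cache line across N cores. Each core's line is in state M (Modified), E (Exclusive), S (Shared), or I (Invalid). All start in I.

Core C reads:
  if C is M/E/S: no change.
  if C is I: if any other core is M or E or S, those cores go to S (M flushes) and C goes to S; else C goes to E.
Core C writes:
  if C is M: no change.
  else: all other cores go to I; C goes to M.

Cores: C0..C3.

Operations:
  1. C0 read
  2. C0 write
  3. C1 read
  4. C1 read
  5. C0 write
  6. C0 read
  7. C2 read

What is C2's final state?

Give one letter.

Answer: S

Derivation:
Op 1: C0 read [C0 read from I: no other sharers -> C0=E (exclusive)] -> [E,I,I,I]
Op 2: C0 write [C0 write: invalidate none -> C0=M] -> [M,I,I,I]
Op 3: C1 read [C1 read from I: others=['C0=M'] -> C1=S, others downsized to S] -> [S,S,I,I]
Op 4: C1 read [C1 read: already in S, no change] -> [S,S,I,I]
Op 5: C0 write [C0 write: invalidate ['C1=S'] -> C0=M] -> [M,I,I,I]
Op 6: C0 read [C0 read: already in M, no change] -> [M,I,I,I]
Op 7: C2 read [C2 read from I: others=['C0=M'] -> C2=S, others downsized to S] -> [S,I,S,I]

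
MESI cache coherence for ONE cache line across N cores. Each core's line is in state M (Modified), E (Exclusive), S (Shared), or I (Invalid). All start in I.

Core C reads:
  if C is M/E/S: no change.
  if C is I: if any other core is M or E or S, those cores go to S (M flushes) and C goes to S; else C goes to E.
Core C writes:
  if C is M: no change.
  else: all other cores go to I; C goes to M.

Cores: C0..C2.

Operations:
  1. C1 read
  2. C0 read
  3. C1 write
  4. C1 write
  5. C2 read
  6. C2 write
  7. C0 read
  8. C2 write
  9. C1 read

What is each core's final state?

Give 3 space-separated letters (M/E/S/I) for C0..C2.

Op 1: C1 read [C1 read from I: no other sharers -> C1=E (exclusive)] -> [I,E,I]
Op 2: C0 read [C0 read from I: others=['C1=E'] -> C0=S, others downsized to S] -> [S,S,I]
Op 3: C1 write [C1 write: invalidate ['C0=S'] -> C1=M] -> [I,M,I]
Op 4: C1 write [C1 write: already M (modified), no change] -> [I,M,I]
Op 5: C2 read [C2 read from I: others=['C1=M'] -> C2=S, others downsized to S] -> [I,S,S]
Op 6: C2 write [C2 write: invalidate ['C1=S'] -> C2=M] -> [I,I,M]
Op 7: C0 read [C0 read from I: others=['C2=M'] -> C0=S, others downsized to S] -> [S,I,S]
Op 8: C2 write [C2 write: invalidate ['C0=S'] -> C2=M] -> [I,I,M]
Op 9: C1 read [C1 read from I: others=['C2=M'] -> C1=S, others downsized to S] -> [I,S,S]

Answer: I S S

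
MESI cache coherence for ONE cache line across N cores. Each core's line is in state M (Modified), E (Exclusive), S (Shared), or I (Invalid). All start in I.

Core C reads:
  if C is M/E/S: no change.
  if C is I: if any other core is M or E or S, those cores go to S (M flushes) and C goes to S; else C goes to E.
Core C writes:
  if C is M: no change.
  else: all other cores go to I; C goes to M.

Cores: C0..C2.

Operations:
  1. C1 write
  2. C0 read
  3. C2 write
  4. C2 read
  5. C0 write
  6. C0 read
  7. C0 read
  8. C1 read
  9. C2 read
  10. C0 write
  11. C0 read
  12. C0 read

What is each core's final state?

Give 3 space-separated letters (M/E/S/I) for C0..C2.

Answer: M I I

Derivation:
Op 1: C1 write [C1 write: invalidate none -> C1=M] -> [I,M,I]
Op 2: C0 read [C0 read from I: others=['C1=M'] -> C0=S, others downsized to S] -> [S,S,I]
Op 3: C2 write [C2 write: invalidate ['C0=S', 'C1=S'] -> C2=M] -> [I,I,M]
Op 4: C2 read [C2 read: already in M, no change] -> [I,I,M]
Op 5: C0 write [C0 write: invalidate ['C2=M'] -> C0=M] -> [M,I,I]
Op 6: C0 read [C0 read: already in M, no change] -> [M,I,I]
Op 7: C0 read [C0 read: already in M, no change] -> [M,I,I]
Op 8: C1 read [C1 read from I: others=['C0=M'] -> C1=S, others downsized to S] -> [S,S,I]
Op 9: C2 read [C2 read from I: others=['C0=S', 'C1=S'] -> C2=S, others downsized to S] -> [S,S,S]
Op 10: C0 write [C0 write: invalidate ['C1=S', 'C2=S'] -> C0=M] -> [M,I,I]
Op 11: C0 read [C0 read: already in M, no change] -> [M,I,I]
Op 12: C0 read [C0 read: already in M, no change] -> [M,I,I]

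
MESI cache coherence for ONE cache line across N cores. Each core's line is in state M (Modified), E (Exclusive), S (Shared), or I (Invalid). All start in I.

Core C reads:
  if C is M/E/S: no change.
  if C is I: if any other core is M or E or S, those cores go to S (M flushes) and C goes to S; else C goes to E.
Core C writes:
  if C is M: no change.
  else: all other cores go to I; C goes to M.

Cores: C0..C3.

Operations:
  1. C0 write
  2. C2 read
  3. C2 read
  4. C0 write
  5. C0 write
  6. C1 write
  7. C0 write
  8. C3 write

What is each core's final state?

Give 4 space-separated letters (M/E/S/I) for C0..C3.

Op 1: C0 write [C0 write: invalidate none -> C0=M] -> [M,I,I,I]
Op 2: C2 read [C2 read from I: others=['C0=M'] -> C2=S, others downsized to S] -> [S,I,S,I]
Op 3: C2 read [C2 read: already in S, no change] -> [S,I,S,I]
Op 4: C0 write [C0 write: invalidate ['C2=S'] -> C0=M] -> [M,I,I,I]
Op 5: C0 write [C0 write: already M (modified), no change] -> [M,I,I,I]
Op 6: C1 write [C1 write: invalidate ['C0=M'] -> C1=M] -> [I,M,I,I]
Op 7: C0 write [C0 write: invalidate ['C1=M'] -> C0=M] -> [M,I,I,I]
Op 8: C3 write [C3 write: invalidate ['C0=M'] -> C3=M] -> [I,I,I,M]

Answer: I I I M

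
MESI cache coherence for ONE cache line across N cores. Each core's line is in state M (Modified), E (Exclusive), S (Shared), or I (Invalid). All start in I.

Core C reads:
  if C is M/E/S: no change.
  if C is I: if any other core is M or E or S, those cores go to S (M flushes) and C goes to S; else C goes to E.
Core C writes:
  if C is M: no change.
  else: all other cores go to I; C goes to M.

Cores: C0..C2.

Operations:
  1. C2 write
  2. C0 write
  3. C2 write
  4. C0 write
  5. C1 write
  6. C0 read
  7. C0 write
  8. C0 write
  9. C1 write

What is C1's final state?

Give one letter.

Op 1: C2 write [C2 write: invalidate none -> C2=M] -> [I,I,M]
Op 2: C0 write [C0 write: invalidate ['C2=M'] -> C0=M] -> [M,I,I]
Op 3: C2 write [C2 write: invalidate ['C0=M'] -> C2=M] -> [I,I,M]
Op 4: C0 write [C0 write: invalidate ['C2=M'] -> C0=M] -> [M,I,I]
Op 5: C1 write [C1 write: invalidate ['C0=M'] -> C1=M] -> [I,M,I]
Op 6: C0 read [C0 read from I: others=['C1=M'] -> C0=S, others downsized to S] -> [S,S,I]
Op 7: C0 write [C0 write: invalidate ['C1=S'] -> C0=M] -> [M,I,I]
Op 8: C0 write [C0 write: already M (modified), no change] -> [M,I,I]
Op 9: C1 write [C1 write: invalidate ['C0=M'] -> C1=M] -> [I,M,I]

Answer: M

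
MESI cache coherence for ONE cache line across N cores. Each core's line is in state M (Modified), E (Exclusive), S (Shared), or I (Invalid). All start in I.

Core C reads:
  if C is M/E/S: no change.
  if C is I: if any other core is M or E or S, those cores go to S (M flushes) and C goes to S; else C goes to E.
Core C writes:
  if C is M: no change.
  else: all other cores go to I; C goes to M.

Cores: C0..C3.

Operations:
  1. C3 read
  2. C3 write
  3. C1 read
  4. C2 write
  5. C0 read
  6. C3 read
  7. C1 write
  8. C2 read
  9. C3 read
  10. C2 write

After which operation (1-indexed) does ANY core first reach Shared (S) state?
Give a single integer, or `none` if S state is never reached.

Answer: 3

Derivation:
Op 1: C3 read [C3 read from I: no other sharers -> C3=E (exclusive)] -> [I,I,I,E]
Op 2: C3 write [C3 write: invalidate none -> C3=M] -> [I,I,I,M]
Op 3: C1 read [C1 read from I: others=['C3=M'] -> C1=S, others downsized to S] -> [I,S,I,S]
  -> First S state at op 3; remaining ops need not be traced.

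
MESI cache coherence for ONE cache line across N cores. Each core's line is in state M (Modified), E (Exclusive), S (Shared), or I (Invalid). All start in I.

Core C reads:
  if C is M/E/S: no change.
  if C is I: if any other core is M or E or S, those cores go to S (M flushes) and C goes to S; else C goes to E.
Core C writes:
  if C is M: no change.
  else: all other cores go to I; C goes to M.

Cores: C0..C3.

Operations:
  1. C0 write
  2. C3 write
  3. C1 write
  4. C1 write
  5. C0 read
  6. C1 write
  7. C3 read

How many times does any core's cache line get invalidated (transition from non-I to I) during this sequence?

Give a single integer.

Op 1: C0 write [C0 write: invalidate none -> C0=M] -> [M,I,I,I] (invalidations this op: 0; running total: 0)
Op 2: C3 write [C3 write: invalidate ['C0=M'] -> C3=M] -> [I,I,I,M] (invalidations this op: 1; running total: 1)
Op 3: C1 write [C1 write: invalidate ['C3=M'] -> C1=M] -> [I,M,I,I] (invalidations this op: 1; running total: 2)
Op 4: C1 write [C1 write: already M (modified), no change] -> [I,M,I,I] (invalidations this op: 0; running total: 2)
Op 5: C0 read [C0 read from I: others=['C1=M'] -> C0=S, others downsized to S] -> [S,S,I,I] (invalidations this op: 0; running total: 2)
Op 6: C1 write [C1 write: invalidate ['C0=S'] -> C1=M] -> [I,M,I,I] (invalidations this op: 1; running total: 3)
Op 7: C3 read [C3 read from I: others=['C1=M'] -> C3=S, others downsized to S] -> [I,S,I,S] (invalidations this op: 0; running total: 3)

Answer: 3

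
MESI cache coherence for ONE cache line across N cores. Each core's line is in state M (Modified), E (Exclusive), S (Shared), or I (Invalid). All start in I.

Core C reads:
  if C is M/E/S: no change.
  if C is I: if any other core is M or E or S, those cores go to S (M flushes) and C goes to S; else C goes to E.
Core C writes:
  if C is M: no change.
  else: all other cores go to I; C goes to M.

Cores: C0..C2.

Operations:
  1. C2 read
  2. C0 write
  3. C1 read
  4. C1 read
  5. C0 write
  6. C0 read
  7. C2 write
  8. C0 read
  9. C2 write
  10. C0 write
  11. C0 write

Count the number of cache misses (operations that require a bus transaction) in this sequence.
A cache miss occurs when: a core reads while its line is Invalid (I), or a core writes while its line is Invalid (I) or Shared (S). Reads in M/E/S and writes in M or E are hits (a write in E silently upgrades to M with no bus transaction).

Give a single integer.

Op 1: C2 read [C2 read from I: no other sharers -> C2=E (exclusive)] -> [I,I,E] [MISS #1: read from I]
Op 2: C0 write [C0 write: invalidate ['C2=E'] -> C0=M] -> [M,I,I] [MISS #2: write from I]
Op 3: C1 read [C1 read from I: others=['C0=M'] -> C1=S, others downsized to S] -> [S,S,I] [MISS #3: read from I]
Op 4: C1 read [C1 read: already in S, no change] -> [S,S,I] [hit: read from S]
Op 5: C0 write [C0 write: invalidate ['C1=S'] -> C0=M] -> [M,I,I] [MISS #4: write from S]
Op 6: C0 read [C0 read: already in M, no change] -> [M,I,I] [hit: read from M]
Op 7: C2 write [C2 write: invalidate ['C0=M'] -> C2=M] -> [I,I,M] [MISS #5: write from I]
Op 8: C0 read [C0 read from I: others=['C2=M'] -> C0=S, others downsized to S] -> [S,I,S] [MISS #6: read from I]
Op 9: C2 write [C2 write: invalidate ['C0=S'] -> C2=M] -> [I,I,M] [MISS #7: write from S]
Op 10: C0 write [C0 write: invalidate ['C2=M'] -> C0=M] -> [M,I,I] [MISS #8: write from I]
Op 11: C0 write [C0 write: already M (modified), no change] -> [M,I,I] [hit: write from M]

Answer: 8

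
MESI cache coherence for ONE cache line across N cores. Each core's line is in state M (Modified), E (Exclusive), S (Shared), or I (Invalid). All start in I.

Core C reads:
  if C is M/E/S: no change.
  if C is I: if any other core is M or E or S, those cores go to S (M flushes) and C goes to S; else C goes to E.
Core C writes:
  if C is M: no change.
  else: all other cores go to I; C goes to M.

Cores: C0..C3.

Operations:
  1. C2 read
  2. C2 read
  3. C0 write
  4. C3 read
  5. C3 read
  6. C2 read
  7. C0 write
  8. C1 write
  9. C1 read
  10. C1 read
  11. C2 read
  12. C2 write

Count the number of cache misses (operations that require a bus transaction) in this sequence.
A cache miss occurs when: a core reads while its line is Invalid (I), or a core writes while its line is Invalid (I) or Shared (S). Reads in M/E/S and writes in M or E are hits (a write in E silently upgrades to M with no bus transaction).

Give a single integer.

Op 1: C2 read [C2 read from I: no other sharers -> C2=E (exclusive)] -> [I,I,E,I] [MISS #1: read from I]
Op 2: C2 read [C2 read: already in E, no change] -> [I,I,E,I] [hit: read from E]
Op 3: C0 write [C0 write: invalidate ['C2=E'] -> C0=M] -> [M,I,I,I] [MISS #2: write from I]
Op 4: C3 read [C3 read from I: others=['C0=M'] -> C3=S, others downsized to S] -> [S,I,I,S] [MISS #3: read from I]
Op 5: C3 read [C3 read: already in S, no change] -> [S,I,I,S] [hit: read from S]
Op 6: C2 read [C2 read from I: others=['C0=S', 'C3=S'] -> C2=S, others downsized to S] -> [S,I,S,S] [MISS #4: read from I]
Op 7: C0 write [C0 write: invalidate ['C2=S', 'C3=S'] -> C0=M] -> [M,I,I,I] [MISS #5: write from S]
Op 8: C1 write [C1 write: invalidate ['C0=M'] -> C1=M] -> [I,M,I,I] [MISS #6: write from I]
Op 9: C1 read [C1 read: already in M, no change] -> [I,M,I,I] [hit: read from M]
Op 10: C1 read [C1 read: already in M, no change] -> [I,M,I,I] [hit: read from M]
Op 11: C2 read [C2 read from I: others=['C1=M'] -> C2=S, others downsized to S] -> [I,S,S,I] [MISS #7: read from I]
Op 12: C2 write [C2 write: invalidate ['C1=S'] -> C2=M] -> [I,I,M,I] [MISS #8: write from S]

Answer: 8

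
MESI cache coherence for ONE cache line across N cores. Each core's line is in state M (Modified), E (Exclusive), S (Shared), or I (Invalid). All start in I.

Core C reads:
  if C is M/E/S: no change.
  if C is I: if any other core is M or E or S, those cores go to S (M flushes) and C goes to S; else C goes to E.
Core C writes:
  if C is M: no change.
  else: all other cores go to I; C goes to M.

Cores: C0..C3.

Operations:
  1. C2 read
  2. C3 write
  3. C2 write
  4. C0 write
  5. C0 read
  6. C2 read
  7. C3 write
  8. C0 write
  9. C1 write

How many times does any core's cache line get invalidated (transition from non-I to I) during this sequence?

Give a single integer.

Answer: 7

Derivation:
Op 1: C2 read [C2 read from I: no other sharers -> C2=E (exclusive)] -> [I,I,E,I] (invalidations this op: 0; running total: 0)
Op 2: C3 write [C3 write: invalidate ['C2=E'] -> C3=M] -> [I,I,I,M] (invalidations this op: 1; running total: 1)
Op 3: C2 write [C2 write: invalidate ['C3=M'] -> C2=M] -> [I,I,M,I] (invalidations this op: 1; running total: 2)
Op 4: C0 write [C0 write: invalidate ['C2=M'] -> C0=M] -> [M,I,I,I] (invalidations this op: 1; running total: 3)
Op 5: C0 read [C0 read: already in M, no change] -> [M,I,I,I] (invalidations this op: 0; running total: 3)
Op 6: C2 read [C2 read from I: others=['C0=M'] -> C2=S, others downsized to S] -> [S,I,S,I] (invalidations this op: 0; running total: 3)
Op 7: C3 write [C3 write: invalidate ['C0=S', 'C2=S'] -> C3=M] -> [I,I,I,M] (invalidations this op: 2; running total: 5)
Op 8: C0 write [C0 write: invalidate ['C3=M'] -> C0=M] -> [M,I,I,I] (invalidations this op: 1; running total: 6)
Op 9: C1 write [C1 write: invalidate ['C0=M'] -> C1=M] -> [I,M,I,I] (invalidations this op: 1; running total: 7)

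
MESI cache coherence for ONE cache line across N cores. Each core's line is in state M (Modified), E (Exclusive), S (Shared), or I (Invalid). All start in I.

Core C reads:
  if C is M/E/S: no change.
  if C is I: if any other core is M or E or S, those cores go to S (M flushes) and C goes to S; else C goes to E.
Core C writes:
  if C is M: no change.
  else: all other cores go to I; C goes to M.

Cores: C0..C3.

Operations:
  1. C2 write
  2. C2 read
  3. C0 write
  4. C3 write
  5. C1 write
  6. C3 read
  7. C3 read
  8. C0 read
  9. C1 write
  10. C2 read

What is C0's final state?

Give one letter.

Answer: I

Derivation:
Op 1: C2 write [C2 write: invalidate none -> C2=M] -> [I,I,M,I]
Op 2: C2 read [C2 read: already in M, no change] -> [I,I,M,I]
Op 3: C0 write [C0 write: invalidate ['C2=M'] -> C0=M] -> [M,I,I,I]
Op 4: C3 write [C3 write: invalidate ['C0=M'] -> C3=M] -> [I,I,I,M]
Op 5: C1 write [C1 write: invalidate ['C3=M'] -> C1=M] -> [I,M,I,I]
Op 6: C3 read [C3 read from I: others=['C1=M'] -> C3=S, others downsized to S] -> [I,S,I,S]
Op 7: C3 read [C3 read: already in S, no change] -> [I,S,I,S]
Op 8: C0 read [C0 read from I: others=['C1=S', 'C3=S'] -> C0=S, others downsized to S] -> [S,S,I,S]
Op 9: C1 write [C1 write: invalidate ['C0=S', 'C3=S'] -> C1=M] -> [I,M,I,I]
Op 10: C2 read [C2 read from I: others=['C1=M'] -> C2=S, others downsized to S] -> [I,S,S,I]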